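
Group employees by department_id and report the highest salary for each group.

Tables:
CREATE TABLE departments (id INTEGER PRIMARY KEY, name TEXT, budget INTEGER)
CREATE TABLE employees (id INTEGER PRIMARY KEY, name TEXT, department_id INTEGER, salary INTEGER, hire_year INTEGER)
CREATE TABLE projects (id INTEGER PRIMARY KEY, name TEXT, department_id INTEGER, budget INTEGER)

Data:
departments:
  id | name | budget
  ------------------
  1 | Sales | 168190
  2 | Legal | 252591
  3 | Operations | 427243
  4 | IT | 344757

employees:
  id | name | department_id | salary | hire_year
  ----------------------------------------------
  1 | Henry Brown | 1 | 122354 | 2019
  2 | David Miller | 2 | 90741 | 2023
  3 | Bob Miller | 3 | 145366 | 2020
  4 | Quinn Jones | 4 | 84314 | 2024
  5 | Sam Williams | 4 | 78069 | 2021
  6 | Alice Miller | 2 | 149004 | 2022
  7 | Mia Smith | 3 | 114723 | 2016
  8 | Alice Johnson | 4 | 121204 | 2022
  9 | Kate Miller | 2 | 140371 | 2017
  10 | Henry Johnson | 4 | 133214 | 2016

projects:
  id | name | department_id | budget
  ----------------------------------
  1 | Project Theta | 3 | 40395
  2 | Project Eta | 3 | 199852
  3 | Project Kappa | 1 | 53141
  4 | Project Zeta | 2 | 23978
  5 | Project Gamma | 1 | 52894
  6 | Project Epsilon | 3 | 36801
SELECT department_id, MAX(salary) AS max_salary FROM employees GROUP BY department_id

Execution result:
department_id | max_salary
1 | 122354
2 | 149004
3 | 145366
4 | 133214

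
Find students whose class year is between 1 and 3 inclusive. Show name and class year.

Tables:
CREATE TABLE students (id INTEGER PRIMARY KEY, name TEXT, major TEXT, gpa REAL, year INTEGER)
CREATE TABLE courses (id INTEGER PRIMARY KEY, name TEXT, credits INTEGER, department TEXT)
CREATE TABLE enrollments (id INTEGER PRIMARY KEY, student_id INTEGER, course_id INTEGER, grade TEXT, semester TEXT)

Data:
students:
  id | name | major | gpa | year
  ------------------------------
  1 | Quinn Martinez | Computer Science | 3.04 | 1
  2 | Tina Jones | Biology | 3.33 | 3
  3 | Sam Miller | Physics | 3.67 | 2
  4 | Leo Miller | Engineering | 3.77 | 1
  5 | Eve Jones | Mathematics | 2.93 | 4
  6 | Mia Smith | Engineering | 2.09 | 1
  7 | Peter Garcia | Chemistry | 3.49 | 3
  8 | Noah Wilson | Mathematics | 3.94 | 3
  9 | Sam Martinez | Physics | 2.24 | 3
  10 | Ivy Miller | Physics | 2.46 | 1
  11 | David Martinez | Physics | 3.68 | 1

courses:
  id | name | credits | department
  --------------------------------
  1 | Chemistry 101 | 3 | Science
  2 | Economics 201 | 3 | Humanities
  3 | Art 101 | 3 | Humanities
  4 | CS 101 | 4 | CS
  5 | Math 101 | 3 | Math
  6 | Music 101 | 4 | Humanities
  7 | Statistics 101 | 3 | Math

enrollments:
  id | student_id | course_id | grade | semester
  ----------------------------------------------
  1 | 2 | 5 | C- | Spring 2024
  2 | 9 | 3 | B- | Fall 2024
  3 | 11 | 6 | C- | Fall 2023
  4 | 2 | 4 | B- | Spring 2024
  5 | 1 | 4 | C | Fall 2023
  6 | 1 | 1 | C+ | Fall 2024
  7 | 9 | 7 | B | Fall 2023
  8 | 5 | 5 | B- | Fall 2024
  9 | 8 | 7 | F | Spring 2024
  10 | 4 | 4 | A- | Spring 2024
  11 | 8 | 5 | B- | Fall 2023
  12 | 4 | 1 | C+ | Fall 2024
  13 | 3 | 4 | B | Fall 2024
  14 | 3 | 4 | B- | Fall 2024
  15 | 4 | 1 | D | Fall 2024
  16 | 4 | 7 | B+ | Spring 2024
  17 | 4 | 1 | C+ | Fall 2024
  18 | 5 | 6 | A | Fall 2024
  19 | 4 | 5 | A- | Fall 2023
SELECT name, year FROM students WHERE year BETWEEN 1 AND 3

Execution result:
name | year
Quinn Martinez | 1
Tina Jones | 3
Sam Miller | 2
Leo Miller | 1
Mia Smith | 1
Peter Garcia | 3
Noah Wilson | 3
Sam Martinez | 3
Ivy Miller | 1
David Martinez | 1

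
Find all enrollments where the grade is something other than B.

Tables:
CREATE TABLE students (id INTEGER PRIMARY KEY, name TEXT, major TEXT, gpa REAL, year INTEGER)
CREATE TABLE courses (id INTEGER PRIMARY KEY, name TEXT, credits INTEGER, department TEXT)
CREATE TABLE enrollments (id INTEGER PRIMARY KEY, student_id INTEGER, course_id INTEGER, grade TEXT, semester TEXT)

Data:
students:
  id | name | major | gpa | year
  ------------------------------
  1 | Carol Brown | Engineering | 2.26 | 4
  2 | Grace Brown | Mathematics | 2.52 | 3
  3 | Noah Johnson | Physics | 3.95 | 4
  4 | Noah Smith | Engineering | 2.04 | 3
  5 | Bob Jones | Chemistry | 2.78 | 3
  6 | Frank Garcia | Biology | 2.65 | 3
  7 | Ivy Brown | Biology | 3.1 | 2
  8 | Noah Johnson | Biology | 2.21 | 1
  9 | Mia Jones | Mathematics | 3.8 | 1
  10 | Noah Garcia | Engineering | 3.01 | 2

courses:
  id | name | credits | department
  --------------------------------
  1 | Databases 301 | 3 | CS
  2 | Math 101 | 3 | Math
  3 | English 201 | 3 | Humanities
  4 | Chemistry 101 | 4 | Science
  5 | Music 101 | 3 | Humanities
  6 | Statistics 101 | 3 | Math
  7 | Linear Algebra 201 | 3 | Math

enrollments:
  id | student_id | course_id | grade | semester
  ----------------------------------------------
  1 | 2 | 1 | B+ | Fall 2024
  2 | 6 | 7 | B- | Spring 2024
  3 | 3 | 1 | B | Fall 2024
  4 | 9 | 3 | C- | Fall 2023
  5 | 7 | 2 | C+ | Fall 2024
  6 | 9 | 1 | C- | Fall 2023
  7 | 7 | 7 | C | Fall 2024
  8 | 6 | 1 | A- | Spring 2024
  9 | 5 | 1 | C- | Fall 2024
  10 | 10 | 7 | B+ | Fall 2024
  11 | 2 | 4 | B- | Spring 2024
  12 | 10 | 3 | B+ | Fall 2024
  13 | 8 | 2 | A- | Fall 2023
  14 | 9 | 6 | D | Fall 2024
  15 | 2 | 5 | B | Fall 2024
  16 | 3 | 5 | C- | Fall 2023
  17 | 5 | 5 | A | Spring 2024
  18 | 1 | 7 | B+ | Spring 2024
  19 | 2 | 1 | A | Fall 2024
SELECT id, grade FROM enrollments WHERE grade <> 'B'

Execution result:
id | grade
1 | B+
2 | B-
4 | C-
5 | C+
6 | C-
7 | C
8 | A-
9 | C-
10 | B+
11 | B-
12 | B+
13 | A-
14 | D
16 | C-
17 | A
18 | B+
19 | A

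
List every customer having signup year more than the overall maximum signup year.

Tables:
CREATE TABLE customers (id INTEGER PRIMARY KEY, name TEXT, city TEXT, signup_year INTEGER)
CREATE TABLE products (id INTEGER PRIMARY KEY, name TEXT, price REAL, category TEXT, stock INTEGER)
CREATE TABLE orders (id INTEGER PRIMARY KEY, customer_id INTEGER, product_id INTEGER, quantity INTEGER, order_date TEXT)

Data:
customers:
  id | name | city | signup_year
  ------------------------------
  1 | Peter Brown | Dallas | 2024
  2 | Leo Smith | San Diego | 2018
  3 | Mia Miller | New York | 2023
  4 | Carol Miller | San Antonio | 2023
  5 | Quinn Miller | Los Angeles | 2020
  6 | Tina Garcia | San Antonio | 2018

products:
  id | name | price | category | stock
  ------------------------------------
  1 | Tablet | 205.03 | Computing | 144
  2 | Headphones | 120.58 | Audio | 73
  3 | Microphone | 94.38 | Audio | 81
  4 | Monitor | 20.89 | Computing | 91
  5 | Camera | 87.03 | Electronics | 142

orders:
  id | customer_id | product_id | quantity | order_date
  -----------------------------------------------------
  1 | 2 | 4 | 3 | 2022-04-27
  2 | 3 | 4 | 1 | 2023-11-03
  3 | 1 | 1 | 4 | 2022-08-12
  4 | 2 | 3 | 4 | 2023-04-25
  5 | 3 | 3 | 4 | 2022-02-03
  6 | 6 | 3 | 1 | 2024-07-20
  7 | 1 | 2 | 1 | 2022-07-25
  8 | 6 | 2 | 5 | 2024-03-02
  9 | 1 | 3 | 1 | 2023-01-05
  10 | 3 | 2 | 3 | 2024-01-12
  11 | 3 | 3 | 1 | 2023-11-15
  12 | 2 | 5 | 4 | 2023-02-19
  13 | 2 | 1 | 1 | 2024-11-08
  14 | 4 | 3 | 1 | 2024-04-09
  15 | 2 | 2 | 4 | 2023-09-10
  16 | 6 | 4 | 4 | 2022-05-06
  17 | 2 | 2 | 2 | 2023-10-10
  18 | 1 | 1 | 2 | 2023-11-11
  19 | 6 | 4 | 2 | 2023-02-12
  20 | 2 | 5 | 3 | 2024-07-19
SELECT name, signup_year FROM customers WHERE signup_year > (SELECT MAX(signup_year) FROM customers)

Execution result:
(no rows)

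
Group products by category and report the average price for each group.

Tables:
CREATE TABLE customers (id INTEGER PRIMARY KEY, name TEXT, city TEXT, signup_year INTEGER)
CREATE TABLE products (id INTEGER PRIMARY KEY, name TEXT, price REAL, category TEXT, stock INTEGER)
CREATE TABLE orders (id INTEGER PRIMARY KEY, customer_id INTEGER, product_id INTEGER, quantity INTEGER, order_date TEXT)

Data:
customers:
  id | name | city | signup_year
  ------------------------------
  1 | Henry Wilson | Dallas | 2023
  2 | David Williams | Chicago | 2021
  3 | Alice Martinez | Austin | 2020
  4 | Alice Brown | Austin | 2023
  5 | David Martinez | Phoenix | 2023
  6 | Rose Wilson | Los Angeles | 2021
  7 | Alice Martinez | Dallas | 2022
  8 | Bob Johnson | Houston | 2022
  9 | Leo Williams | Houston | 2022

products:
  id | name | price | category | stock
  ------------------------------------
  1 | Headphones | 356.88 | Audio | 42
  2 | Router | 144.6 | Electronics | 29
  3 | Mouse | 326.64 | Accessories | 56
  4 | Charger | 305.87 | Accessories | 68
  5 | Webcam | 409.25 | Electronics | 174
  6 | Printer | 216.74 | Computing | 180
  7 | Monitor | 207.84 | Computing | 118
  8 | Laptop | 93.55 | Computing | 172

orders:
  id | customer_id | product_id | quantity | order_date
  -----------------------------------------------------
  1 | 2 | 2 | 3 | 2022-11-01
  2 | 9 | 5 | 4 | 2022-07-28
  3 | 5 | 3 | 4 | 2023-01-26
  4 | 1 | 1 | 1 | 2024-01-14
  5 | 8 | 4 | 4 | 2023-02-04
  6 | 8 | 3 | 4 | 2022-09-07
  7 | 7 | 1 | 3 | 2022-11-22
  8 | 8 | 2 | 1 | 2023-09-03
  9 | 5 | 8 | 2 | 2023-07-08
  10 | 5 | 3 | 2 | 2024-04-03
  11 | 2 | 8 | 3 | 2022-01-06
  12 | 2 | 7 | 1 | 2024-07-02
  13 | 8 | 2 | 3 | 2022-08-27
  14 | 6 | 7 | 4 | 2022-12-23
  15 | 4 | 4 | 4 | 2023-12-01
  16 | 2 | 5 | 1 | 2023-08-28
SELECT category, AVG(price) AS avg_price FROM products GROUP BY category

Execution result:
category | avg_price
Accessories | 316.26
Audio | 356.88
Computing | 172.71
Electronics | 276.93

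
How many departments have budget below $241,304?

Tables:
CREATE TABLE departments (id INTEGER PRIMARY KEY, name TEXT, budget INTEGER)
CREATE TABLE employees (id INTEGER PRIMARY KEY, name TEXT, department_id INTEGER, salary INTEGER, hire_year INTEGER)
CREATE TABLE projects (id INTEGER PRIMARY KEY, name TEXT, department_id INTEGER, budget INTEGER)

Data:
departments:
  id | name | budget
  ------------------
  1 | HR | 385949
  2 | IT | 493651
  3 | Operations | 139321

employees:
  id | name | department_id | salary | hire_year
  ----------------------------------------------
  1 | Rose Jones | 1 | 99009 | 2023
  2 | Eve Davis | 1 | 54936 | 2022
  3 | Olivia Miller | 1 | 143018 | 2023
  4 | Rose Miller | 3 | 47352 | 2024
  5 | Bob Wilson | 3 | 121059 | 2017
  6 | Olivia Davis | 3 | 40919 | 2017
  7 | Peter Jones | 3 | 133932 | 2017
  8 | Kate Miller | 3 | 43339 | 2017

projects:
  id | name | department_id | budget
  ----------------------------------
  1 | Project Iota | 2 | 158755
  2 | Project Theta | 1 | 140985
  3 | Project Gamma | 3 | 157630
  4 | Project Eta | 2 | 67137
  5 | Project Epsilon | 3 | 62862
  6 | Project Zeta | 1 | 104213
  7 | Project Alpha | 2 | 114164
SELECT COUNT(*) FROM departments WHERE budget < 241304

Execution result:
1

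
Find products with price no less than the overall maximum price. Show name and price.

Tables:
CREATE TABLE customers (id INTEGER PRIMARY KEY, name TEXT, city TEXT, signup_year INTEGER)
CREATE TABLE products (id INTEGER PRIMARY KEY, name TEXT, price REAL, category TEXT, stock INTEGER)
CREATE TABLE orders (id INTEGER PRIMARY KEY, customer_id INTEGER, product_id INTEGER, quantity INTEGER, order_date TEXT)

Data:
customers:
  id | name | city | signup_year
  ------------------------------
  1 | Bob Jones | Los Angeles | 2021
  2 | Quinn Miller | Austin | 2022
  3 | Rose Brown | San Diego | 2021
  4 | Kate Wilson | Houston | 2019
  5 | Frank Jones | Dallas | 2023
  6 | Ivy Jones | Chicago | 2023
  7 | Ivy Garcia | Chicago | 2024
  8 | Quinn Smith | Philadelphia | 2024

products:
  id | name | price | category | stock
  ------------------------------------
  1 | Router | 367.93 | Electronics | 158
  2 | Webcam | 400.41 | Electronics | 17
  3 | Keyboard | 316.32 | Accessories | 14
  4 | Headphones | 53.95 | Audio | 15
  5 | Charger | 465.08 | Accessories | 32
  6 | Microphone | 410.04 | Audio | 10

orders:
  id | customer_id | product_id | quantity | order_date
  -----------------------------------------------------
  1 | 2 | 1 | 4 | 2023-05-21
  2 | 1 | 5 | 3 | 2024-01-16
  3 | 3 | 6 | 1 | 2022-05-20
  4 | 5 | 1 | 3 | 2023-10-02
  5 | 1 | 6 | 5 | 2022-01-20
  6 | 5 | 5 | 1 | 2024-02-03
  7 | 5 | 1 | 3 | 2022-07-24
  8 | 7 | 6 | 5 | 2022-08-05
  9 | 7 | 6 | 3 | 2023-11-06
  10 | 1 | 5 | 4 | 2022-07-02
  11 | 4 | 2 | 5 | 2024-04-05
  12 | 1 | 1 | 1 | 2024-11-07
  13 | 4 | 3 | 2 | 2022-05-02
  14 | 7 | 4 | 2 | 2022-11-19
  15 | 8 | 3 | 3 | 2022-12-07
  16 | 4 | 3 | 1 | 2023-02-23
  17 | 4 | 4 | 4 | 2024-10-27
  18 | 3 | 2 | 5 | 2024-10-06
SELECT name, price FROM products WHERE price >= (SELECT MAX(price) FROM products)

Execution result:
name | price
Charger | 465.08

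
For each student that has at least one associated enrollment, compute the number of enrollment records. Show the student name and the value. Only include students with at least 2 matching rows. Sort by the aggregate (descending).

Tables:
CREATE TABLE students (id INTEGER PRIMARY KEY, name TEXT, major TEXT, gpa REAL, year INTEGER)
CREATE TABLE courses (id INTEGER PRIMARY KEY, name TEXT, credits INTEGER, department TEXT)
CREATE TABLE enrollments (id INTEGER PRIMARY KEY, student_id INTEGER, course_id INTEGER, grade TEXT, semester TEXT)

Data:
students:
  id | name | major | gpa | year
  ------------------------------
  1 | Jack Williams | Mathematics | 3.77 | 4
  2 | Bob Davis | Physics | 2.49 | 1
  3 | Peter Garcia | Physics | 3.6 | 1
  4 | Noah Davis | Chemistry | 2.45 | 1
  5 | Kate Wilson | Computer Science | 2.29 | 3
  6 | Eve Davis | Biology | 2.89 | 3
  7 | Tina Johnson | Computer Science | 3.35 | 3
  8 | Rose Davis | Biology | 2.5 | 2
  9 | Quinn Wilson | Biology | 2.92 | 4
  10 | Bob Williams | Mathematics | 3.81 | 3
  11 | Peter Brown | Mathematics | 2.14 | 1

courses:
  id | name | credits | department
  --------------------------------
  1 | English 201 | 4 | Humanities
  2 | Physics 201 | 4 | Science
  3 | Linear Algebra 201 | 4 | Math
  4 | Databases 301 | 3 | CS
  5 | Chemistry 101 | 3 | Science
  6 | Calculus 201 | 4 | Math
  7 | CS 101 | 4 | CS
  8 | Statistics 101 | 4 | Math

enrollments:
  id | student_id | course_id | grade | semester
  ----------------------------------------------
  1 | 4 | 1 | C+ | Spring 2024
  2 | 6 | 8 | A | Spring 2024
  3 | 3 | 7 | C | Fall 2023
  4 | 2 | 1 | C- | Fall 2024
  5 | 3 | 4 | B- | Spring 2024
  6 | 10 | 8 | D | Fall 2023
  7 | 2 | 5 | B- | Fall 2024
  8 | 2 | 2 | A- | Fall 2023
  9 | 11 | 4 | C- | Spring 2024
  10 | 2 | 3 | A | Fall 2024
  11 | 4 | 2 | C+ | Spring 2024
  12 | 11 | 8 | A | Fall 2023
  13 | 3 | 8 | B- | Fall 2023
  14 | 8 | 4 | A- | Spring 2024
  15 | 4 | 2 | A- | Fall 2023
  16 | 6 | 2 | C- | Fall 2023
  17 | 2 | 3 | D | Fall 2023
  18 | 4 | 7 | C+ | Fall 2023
SELECT p.name, COUNT(*) AS n FROM enrollments c JOIN students p ON c.student_id = p.id GROUP BY p.id, p.name HAVING COUNT(*) >= 2 ORDER BY n DESC

Execution result:
name | n
Bob Davis | 5
Noah Davis | 4
Peter Garcia | 3
Eve Davis | 2
Peter Brown | 2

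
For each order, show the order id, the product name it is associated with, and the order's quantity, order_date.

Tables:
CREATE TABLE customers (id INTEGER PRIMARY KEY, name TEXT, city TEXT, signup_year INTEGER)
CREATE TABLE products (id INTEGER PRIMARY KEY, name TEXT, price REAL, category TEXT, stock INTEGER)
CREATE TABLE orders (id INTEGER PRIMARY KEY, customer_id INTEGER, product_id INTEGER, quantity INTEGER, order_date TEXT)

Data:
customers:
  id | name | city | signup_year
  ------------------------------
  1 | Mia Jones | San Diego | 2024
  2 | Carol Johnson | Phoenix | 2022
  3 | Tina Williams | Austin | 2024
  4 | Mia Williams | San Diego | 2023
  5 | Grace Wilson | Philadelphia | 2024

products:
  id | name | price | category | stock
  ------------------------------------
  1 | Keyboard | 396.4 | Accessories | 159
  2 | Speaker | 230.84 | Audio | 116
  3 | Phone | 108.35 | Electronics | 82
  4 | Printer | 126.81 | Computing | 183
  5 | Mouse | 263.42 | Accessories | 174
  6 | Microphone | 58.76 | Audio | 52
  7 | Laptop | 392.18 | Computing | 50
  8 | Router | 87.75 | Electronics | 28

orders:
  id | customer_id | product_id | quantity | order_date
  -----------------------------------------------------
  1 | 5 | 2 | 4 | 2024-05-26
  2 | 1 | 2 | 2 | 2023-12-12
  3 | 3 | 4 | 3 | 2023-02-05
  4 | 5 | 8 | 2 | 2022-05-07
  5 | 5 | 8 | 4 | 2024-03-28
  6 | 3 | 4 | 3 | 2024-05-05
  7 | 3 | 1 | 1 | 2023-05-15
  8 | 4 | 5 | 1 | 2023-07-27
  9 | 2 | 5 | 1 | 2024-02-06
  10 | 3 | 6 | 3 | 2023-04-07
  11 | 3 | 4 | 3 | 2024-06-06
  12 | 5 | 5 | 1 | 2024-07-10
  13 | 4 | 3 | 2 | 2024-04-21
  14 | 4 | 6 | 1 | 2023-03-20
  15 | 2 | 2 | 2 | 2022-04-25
SELECT c.id, p.name AS product, c.quantity, c.order_date FROM orders c JOIN products p ON c.product_id = p.id

Execution result:
id | product | quantity | order_date
1 | Speaker | 4 | 2024-05-26
2 | Speaker | 2 | 2023-12-12
3 | Printer | 3 | 2023-02-05
4 | Router | 2 | 2022-05-07
5 | Router | 4 | 2024-03-28
6 | Printer | 3 | 2024-05-05
7 | Keyboard | 1 | 2023-05-15
8 | Mouse | 1 | 2023-07-27
9 | Mouse | 1 | 2024-02-06
10 | Microphone | 3 | 2023-04-07
11 | Printer | 3 | 2024-06-06
12 | Mouse | 1 | 2024-07-10
13 | Phone | 2 | 2024-04-21
14 | Microphone | 1 | 2023-03-20
15 | Speaker | 2 | 2022-04-25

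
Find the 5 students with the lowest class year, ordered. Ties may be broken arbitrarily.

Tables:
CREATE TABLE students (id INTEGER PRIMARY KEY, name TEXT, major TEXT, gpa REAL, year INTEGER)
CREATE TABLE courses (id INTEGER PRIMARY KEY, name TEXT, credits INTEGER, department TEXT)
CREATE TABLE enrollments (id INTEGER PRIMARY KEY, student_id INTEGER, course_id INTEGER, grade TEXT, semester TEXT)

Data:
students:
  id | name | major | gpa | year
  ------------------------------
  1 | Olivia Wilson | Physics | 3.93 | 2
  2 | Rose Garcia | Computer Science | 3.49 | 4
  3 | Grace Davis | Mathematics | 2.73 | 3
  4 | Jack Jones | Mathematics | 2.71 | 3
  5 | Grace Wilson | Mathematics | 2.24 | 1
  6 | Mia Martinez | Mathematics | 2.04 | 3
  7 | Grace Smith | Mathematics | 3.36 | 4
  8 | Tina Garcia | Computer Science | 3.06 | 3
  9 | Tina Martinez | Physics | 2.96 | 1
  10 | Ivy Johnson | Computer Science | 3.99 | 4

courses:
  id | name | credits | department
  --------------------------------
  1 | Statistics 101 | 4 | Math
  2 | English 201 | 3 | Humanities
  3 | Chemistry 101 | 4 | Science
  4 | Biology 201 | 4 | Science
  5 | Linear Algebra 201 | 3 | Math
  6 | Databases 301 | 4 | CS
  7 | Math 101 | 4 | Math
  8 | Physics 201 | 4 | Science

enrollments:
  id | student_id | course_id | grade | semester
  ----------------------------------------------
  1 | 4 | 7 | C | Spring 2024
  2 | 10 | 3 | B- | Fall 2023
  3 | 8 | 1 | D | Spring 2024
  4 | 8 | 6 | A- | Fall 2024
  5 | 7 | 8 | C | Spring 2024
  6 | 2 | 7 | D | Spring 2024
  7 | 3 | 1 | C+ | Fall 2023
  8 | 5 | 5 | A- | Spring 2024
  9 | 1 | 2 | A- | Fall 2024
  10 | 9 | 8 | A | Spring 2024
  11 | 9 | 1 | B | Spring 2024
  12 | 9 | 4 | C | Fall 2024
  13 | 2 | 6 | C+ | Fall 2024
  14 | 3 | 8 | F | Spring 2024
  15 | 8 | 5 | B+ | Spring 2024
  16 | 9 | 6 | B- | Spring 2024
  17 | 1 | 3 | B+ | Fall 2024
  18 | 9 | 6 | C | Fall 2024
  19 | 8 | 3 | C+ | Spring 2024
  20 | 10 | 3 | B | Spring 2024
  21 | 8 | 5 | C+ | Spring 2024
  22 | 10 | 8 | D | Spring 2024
SELECT name, year FROM students ORDER BY year ASC LIMIT 5

Execution result:
name | year
Grace Wilson | 1
Tina Martinez | 1
Olivia Wilson | 2
Grace Davis | 3
Jack Jones | 3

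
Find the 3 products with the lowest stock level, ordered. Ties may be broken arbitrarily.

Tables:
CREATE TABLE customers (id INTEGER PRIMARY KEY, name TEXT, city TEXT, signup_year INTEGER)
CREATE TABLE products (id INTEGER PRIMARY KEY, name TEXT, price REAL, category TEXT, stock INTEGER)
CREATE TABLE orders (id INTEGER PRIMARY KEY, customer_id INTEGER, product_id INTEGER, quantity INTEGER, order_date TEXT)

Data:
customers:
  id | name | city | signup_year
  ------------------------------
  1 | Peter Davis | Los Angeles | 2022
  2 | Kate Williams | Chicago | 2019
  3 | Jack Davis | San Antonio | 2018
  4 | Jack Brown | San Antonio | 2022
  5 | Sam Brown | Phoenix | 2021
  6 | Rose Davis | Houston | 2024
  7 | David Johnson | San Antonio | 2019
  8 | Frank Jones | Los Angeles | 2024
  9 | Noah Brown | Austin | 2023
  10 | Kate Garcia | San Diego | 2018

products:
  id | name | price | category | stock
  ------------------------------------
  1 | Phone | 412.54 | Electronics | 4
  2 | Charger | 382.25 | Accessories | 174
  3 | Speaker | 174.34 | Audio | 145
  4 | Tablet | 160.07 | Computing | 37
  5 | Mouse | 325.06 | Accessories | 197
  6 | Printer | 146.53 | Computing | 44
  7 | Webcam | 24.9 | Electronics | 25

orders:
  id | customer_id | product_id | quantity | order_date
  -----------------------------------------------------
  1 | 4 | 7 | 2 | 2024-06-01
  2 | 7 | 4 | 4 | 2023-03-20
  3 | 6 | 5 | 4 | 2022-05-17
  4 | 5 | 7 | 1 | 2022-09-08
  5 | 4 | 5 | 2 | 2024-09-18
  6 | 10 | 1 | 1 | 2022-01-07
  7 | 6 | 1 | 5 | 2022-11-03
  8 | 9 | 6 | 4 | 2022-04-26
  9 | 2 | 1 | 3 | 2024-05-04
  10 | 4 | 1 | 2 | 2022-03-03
SELECT name, stock FROM products ORDER BY stock ASC LIMIT 3

Execution result:
name | stock
Phone | 4
Webcam | 25
Tablet | 37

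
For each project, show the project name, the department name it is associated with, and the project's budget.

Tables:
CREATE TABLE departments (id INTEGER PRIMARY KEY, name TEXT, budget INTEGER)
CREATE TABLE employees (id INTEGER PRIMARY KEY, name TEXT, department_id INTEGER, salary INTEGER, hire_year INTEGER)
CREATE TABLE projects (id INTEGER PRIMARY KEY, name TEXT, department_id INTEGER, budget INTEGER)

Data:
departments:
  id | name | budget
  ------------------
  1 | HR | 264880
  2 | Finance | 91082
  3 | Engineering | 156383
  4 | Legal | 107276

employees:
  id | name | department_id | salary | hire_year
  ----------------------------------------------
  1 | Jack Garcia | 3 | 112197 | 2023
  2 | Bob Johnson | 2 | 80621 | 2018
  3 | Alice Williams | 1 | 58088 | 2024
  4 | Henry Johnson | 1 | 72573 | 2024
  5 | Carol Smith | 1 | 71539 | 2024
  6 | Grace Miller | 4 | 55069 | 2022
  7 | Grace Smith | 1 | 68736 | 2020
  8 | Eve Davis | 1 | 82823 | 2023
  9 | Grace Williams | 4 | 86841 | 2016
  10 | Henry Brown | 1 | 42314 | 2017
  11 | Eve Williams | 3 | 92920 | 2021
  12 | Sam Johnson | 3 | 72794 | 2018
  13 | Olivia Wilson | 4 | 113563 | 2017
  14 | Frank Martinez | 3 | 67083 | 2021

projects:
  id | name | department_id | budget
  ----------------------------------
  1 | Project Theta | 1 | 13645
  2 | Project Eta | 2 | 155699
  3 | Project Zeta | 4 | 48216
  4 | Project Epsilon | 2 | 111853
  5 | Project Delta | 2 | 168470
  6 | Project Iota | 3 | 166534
SELECT c.name, p.name AS department, c.budget FROM projects c JOIN departments p ON c.department_id = p.id

Execution result:
name | department | budget
Project Theta | HR | 13645
Project Eta | Finance | 155699
Project Zeta | Legal | 48216
Project Epsilon | Finance | 111853
Project Delta | Finance | 168470
Project Iota | Engineering | 166534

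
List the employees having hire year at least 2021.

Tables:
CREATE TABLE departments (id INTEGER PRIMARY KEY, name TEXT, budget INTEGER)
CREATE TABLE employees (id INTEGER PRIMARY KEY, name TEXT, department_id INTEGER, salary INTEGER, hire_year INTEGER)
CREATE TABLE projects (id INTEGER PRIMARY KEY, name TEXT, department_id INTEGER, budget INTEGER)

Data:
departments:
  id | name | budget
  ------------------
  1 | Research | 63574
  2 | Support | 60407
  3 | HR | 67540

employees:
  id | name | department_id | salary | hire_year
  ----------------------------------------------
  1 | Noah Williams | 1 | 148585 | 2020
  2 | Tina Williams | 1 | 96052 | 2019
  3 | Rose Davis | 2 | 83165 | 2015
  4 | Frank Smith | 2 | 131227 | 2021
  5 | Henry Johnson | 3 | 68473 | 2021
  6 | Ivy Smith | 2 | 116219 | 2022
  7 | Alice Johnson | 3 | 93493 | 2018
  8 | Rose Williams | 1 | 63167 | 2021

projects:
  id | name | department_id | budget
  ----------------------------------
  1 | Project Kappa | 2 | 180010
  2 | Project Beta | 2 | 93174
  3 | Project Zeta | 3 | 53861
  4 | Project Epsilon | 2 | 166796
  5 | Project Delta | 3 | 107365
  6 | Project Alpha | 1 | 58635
SELECT name, hire_year FROM employees WHERE hire_year >= 2021

Execution result:
name | hire_year
Frank Smith | 2021
Henry Johnson | 2021
Ivy Smith | 2022
Rose Williams | 2021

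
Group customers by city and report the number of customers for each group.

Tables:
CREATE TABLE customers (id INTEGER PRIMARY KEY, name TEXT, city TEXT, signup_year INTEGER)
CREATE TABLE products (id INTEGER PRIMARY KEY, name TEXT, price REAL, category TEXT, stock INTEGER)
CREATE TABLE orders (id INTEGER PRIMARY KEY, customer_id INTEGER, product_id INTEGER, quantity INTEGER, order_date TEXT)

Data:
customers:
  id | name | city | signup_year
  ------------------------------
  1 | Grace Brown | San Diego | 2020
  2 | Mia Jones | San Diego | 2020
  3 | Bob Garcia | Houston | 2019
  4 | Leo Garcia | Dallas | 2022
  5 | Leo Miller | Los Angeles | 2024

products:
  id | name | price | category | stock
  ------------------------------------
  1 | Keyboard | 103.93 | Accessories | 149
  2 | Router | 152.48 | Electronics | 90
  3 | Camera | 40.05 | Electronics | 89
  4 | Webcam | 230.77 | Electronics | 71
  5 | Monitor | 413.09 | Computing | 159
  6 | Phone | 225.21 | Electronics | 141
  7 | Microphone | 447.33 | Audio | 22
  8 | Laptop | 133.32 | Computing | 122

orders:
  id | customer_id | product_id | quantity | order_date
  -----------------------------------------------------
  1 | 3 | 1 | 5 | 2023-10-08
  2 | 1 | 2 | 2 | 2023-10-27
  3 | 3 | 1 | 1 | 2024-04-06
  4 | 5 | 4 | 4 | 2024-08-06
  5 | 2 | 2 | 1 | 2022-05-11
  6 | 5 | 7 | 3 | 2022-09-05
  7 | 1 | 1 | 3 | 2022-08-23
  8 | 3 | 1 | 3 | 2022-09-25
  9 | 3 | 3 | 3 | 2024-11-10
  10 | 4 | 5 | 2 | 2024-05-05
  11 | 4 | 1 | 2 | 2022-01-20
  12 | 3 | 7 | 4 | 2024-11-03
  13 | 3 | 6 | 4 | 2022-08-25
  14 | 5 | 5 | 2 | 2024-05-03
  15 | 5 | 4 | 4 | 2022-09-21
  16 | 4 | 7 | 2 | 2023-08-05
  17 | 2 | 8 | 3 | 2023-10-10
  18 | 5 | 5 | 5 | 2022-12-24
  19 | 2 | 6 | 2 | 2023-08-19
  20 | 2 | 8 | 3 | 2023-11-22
SELECT city, COUNT(*) AS n FROM customers GROUP BY city

Execution result:
city | n
Dallas | 1
Houston | 1
Los Angeles | 1
San Diego | 2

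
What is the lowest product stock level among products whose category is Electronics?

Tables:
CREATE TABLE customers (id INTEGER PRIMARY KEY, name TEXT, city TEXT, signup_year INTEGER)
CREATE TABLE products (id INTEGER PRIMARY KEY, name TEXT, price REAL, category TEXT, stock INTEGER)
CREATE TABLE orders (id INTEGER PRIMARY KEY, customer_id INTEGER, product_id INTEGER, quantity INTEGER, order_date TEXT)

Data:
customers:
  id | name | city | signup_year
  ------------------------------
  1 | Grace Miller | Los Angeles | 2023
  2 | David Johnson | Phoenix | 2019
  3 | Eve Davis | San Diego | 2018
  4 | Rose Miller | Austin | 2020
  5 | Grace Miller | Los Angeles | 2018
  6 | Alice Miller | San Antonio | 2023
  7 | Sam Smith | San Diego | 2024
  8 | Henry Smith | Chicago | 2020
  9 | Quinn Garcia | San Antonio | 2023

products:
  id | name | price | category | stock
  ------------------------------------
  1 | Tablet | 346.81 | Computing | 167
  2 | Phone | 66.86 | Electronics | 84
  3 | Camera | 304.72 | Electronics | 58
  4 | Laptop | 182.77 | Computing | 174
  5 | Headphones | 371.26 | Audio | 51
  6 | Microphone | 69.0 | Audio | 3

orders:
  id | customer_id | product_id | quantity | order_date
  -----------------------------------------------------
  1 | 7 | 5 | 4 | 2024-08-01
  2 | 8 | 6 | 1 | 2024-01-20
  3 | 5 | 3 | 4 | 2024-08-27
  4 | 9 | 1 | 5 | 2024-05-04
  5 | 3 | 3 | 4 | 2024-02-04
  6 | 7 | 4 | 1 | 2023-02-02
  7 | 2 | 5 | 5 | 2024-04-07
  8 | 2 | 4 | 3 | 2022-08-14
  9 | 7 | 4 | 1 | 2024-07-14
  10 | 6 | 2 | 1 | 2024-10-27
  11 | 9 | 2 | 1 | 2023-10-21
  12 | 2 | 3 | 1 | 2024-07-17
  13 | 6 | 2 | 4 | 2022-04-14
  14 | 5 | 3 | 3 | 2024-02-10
SELECT MIN(stock) FROM products WHERE category = 'Electronics'

Execution result:
58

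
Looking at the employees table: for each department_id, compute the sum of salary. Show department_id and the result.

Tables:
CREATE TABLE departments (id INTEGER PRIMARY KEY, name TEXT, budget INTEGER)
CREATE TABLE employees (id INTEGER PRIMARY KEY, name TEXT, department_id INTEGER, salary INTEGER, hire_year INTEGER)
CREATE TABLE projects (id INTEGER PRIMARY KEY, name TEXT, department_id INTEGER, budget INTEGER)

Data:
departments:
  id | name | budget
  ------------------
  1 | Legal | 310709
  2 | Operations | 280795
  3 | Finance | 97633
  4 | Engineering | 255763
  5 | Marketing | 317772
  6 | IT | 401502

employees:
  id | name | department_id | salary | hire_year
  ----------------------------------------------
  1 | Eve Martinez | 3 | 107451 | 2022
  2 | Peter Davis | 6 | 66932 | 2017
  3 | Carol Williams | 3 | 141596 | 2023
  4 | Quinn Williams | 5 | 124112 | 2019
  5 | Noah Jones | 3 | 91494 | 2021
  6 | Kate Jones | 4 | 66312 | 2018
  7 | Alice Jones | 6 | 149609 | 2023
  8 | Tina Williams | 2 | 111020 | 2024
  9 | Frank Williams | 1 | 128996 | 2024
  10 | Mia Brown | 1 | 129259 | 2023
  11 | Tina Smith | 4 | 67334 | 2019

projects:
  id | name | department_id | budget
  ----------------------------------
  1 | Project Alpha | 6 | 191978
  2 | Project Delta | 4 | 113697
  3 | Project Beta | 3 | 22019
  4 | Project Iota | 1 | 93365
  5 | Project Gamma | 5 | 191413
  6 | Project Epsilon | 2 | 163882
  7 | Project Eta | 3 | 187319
SELECT department_id, SUM(salary) AS sum_salary FROM employees GROUP BY department_id

Execution result:
department_id | sum_salary
1 | 258255
2 | 111020
3 | 340541
4 | 133646
5 | 124112
6 | 216541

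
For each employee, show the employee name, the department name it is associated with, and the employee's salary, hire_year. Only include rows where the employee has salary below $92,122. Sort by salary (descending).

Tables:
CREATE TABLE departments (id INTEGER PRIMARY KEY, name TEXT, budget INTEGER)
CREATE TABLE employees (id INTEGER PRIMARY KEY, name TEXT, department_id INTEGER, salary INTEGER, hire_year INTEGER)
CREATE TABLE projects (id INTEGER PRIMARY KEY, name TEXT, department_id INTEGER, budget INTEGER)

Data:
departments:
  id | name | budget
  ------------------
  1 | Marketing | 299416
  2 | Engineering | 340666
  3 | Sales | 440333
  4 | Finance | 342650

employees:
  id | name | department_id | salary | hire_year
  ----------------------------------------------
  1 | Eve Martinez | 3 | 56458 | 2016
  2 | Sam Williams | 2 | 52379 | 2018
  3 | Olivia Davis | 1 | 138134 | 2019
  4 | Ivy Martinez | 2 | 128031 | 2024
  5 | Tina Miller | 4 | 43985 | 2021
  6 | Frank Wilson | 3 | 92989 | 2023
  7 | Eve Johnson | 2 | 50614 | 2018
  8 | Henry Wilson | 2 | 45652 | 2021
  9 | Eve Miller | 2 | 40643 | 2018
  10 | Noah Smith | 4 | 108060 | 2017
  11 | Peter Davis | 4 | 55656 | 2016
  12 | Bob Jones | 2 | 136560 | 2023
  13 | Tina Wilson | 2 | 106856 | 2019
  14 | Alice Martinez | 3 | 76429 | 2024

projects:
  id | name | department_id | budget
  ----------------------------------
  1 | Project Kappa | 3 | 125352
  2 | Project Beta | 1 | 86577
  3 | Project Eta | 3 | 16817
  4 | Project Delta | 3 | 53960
SELECT c.name, p.name AS department, c.salary, c.hire_year FROM employees c JOIN departments p ON c.department_id = p.id WHERE c.salary < 92122 ORDER BY c.salary DESC

Execution result:
name | department | salary | hire_year
Alice Martinez | Sales | 76429 | 2024
Eve Martinez | Sales | 56458 | 2016
Peter Davis | Finance | 55656 | 2016
Sam Williams | Engineering | 52379 | 2018
Eve Johnson | Engineering | 50614 | 2018
Henry Wilson | Engineering | 45652 | 2021
Tina Miller | Finance | 43985 | 2021
Eve Miller | Engineering | 40643 | 2018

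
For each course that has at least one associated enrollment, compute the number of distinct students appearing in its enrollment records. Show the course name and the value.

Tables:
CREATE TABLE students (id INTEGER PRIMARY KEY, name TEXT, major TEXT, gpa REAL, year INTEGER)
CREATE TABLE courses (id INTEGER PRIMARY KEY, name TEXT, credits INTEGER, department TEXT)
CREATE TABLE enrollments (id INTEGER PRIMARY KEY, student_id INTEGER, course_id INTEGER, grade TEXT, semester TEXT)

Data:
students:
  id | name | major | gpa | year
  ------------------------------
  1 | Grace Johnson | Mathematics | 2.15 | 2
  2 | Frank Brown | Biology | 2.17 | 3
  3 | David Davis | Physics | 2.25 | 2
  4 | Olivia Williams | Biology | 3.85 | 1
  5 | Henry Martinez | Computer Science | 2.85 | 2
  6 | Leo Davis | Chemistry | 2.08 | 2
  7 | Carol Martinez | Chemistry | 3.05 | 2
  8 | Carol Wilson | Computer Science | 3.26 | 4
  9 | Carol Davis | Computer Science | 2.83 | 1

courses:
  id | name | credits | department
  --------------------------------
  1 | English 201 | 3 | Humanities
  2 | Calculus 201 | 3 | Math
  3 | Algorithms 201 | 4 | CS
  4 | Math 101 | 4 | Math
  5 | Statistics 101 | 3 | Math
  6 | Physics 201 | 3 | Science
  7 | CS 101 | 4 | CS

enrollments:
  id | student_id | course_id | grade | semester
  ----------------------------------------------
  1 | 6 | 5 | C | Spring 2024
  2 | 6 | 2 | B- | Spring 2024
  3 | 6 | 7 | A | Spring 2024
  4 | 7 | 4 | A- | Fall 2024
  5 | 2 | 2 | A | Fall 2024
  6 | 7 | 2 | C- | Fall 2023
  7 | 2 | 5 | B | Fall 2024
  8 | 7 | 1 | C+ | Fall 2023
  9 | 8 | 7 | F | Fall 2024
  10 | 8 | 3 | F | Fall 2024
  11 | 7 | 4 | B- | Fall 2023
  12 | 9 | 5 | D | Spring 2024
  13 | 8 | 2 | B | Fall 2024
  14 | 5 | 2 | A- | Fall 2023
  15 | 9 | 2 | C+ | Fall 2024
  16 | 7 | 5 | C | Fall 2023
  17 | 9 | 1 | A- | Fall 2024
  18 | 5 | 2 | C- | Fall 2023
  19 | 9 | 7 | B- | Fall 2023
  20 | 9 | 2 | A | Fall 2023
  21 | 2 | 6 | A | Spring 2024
SELECT p.name, COUNT(DISTINCT c.student_id) AS distinct_student_count FROM enrollments c JOIN courses p ON c.course_id = p.id GROUP BY p.id, p.name

Execution result:
name | distinct_student_count
English 201 | 2
Calculus 201 | 6
Algorithms 201 | 1
Math 101 | 1
Statistics 101 | 4
Physics 201 | 1
CS 101 | 3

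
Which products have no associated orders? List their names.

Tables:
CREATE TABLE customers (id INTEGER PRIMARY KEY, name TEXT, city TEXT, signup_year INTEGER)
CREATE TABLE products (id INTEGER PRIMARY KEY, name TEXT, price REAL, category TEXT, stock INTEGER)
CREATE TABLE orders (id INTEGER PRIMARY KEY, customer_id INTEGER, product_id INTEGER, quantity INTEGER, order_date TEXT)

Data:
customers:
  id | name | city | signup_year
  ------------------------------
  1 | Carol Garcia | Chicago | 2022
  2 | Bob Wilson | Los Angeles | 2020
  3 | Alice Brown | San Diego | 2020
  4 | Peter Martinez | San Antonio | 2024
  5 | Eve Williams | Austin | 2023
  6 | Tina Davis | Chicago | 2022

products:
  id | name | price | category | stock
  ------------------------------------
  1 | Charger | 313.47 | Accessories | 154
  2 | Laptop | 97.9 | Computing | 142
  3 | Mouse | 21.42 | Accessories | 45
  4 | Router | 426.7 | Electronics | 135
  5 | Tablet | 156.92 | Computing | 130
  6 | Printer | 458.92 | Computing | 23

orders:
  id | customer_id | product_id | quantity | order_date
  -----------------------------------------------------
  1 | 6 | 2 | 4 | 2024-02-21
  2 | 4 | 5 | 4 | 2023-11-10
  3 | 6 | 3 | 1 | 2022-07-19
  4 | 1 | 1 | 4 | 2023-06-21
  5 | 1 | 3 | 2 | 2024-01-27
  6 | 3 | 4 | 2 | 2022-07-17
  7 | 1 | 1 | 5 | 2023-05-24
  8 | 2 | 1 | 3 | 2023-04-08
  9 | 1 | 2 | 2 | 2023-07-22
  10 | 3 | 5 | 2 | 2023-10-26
SELECT p.name FROM products p LEFT JOIN orders c ON c.product_id = p.id WHERE c.id IS NULL

Execution result:
Printer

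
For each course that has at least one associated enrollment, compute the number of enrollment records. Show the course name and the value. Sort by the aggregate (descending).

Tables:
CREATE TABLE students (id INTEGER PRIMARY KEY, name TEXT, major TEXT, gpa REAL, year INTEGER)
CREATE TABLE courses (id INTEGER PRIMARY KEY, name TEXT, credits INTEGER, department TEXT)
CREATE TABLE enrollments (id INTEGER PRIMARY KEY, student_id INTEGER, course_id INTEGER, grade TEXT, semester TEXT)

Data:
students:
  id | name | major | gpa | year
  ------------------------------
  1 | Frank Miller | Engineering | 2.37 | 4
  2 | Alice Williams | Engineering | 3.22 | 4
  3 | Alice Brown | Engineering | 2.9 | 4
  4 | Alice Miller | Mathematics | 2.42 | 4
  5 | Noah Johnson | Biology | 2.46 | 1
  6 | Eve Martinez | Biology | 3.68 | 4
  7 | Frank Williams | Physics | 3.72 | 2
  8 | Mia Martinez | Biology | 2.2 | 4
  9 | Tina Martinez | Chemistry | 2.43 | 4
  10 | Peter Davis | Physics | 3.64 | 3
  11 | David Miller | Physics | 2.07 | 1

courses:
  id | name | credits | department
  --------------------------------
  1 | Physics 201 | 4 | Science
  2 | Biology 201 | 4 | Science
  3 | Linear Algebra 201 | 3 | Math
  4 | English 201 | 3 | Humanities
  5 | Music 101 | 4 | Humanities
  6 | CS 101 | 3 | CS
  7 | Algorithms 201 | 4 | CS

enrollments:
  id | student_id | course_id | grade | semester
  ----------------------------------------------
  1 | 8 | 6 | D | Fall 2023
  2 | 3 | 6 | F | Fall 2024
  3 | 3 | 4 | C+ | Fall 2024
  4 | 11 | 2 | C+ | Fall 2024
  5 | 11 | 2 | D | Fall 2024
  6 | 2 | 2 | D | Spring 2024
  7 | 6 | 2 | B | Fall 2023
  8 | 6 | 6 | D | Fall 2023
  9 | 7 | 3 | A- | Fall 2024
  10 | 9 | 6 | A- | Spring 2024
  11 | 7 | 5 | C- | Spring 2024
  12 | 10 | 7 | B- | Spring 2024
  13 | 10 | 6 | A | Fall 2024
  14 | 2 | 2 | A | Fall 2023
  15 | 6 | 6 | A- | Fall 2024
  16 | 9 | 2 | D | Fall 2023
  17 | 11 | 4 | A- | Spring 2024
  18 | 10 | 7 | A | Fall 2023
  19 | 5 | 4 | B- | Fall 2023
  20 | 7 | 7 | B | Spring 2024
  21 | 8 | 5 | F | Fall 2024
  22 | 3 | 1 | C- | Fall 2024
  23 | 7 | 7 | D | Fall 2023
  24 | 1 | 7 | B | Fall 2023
SELECT p.name, COUNT(*) AS n FROM enrollments c JOIN courses p ON c.course_id = p.id GROUP BY p.id, p.name ORDER BY n DESC

Execution result:
name | n
Biology 201 | 6
CS 101 | 6
Algorithms 201 | 5
English 201 | 3
Music 101 | 2
Physics 201 | 1
Linear Algebra 201 | 1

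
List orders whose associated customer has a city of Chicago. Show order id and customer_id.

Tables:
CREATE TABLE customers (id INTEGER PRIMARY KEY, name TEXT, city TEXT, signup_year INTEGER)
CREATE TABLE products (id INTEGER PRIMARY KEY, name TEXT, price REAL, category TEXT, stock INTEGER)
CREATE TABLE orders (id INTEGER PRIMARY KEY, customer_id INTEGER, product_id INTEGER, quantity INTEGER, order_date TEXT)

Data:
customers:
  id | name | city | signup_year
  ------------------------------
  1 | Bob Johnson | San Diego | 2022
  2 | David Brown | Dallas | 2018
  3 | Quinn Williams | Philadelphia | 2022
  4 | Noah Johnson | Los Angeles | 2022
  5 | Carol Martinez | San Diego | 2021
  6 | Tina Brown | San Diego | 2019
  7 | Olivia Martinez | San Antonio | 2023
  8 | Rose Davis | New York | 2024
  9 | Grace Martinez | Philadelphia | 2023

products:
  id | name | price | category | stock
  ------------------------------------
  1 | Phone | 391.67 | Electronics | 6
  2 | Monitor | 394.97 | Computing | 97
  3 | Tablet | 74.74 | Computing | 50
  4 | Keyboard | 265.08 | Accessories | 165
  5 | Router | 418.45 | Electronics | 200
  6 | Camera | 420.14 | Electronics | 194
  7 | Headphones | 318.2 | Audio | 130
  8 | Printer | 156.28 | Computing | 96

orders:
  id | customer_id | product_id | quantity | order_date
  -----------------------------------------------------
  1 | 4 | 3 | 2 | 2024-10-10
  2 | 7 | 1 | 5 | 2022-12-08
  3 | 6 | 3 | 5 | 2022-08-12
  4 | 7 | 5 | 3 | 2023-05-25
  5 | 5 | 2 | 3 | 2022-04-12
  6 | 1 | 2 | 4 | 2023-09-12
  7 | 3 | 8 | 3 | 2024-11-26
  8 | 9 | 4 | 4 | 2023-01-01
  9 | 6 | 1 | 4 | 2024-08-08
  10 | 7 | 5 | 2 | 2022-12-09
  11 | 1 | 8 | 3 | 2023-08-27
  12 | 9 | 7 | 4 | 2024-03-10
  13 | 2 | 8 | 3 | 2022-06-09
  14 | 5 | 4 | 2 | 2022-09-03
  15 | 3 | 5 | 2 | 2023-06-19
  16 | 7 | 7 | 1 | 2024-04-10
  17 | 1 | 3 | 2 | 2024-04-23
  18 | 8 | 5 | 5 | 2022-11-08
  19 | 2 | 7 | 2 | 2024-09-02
SELECT id, customer_id FROM orders WHERE customer_id IN (SELECT id FROM customers WHERE city = 'Chicago')

Execution result:
(no rows)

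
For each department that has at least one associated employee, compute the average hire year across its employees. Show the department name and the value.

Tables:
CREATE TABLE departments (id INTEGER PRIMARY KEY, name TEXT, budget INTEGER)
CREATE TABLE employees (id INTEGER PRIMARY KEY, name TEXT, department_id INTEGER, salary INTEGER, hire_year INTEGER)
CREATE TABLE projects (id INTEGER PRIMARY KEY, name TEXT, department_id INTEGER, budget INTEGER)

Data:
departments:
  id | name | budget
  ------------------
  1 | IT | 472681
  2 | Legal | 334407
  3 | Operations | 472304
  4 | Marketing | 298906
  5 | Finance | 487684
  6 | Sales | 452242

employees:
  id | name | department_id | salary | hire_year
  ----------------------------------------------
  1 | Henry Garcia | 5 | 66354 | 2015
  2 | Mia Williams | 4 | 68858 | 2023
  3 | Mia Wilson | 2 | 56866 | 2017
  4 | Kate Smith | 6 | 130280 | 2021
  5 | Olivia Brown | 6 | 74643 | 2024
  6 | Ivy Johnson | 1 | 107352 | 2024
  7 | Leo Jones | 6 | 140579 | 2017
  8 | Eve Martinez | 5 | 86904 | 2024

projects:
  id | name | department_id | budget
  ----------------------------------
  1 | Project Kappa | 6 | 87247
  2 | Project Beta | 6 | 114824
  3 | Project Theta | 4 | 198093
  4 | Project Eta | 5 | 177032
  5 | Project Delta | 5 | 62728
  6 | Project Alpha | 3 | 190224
SELECT p.name, AVG(c.hire_year) AS avg_hire_year FROM employees c JOIN departments p ON c.department_id = p.id GROUP BY p.id, p.name

Execution result:
name | avg_hire_year
IT | 2024.00
Legal | 2017.00
Marketing | 2023.00
Finance | 2019.50
Sales | 2020.67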